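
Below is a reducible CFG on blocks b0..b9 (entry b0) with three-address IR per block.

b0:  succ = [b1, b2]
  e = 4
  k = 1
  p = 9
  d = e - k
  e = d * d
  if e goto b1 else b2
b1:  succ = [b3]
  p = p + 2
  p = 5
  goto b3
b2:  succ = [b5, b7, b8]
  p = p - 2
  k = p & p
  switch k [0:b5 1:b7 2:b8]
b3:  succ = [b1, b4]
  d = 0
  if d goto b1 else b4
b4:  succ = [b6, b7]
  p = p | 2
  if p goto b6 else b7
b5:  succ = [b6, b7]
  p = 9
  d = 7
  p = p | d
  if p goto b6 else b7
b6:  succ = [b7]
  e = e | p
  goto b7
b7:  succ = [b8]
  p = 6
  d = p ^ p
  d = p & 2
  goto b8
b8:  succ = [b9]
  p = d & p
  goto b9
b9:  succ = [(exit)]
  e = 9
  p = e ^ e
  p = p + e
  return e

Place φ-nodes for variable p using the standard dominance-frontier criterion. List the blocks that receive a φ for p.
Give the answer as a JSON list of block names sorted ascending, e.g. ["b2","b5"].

Answer: ["b1", "b6", "b7", "b8"]

Working:
idom tree: b1←b0 b2←b0 b3←b1 b4←b3 b5←b2 b6←b0 b7←b0 b8←b0 b9←b8
Dom at joins:
  b1: preds {b0,b3}: {b0} ∩ {b0,b1,b3} = {b0}; idom=b0
  b6: preds {b4,b5}: {b0,b1,b3,b4} ∩ {b0,b2,b5} = {b0}; idom=b0
  b7: preds {b2,b4,b5,b6}: {b0,b2} ∩ {b0,b1,b3,b4} ∩ {b0,b2,b5} ∩ {b0,b6} = {b0}; idom=b0
  b8: preds {b2,b7}: {b0,b2} ∩ {b0,b7} = {b0}; idom=b0

DF walk-up:
  join b1 pred b0: · stop@b0
  join b1 pred b3: b3→b1 stop@b0
  join b6 pred b4: b4→b3→b1 stop@b0
  join b6 pred b5: b5→b2 stop@b0
  join b7 pred b2: b2 stop@b0
  join b7 pred b4: b4→b3→b1 stop@b0
  join b7 pred b5: b5→b2 stop@b0
  join b7 pred b6: b6 stop@b0
  join b8 pred b2: b2 stop@b0
  join b8 pred b7: b7 stop@b0
  DF(b0)=∅
  DF(b1)={b1,b6,b7}
  DF(b2)={b6,b7,b8}
  DF(b3)={b1,b6,b7}
  DF(b4)={b6,b7}
  DF(b5)={b6,b7}
  DF(b6)={b7}
  DF(b7)={b8}
  DF(b8)=∅
  DF(b9)=∅

φ for p: defs {b0,b1,b2,b4,b5,b7,b8,b9}
  DF⁺ = {b1,b6,b7,b8}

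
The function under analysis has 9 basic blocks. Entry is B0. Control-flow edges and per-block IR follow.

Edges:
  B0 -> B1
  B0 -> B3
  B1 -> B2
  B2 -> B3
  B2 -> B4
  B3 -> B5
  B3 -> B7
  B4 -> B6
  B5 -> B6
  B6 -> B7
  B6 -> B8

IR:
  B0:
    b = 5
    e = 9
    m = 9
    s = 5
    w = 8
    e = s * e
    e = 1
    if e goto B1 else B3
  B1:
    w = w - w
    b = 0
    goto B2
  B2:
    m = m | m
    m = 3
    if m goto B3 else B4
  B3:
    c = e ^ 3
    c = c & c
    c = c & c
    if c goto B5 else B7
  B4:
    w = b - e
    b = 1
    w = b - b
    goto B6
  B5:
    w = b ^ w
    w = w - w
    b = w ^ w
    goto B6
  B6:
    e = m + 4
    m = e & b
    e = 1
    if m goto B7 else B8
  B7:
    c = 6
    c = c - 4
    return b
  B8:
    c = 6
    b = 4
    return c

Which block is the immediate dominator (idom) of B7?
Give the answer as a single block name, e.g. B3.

Answer: B0

Analysis:
idom tree: B1←B0 B2←B1 B3←B0 B4←B2 B5←B3 B6←B0 B7←B0 B8←B6
Dom∩ at merges:
  B3: preds {B0,B2}: {B0} ∩ {B0,B1,B2} = {B0}; idom=B0
  B6: preds {B4,B5}: {B0,B1,B2,B4} ∩ {B0,B3,B5} = {B0}; idom=B0
  B7: preds {B3,B6}: {B0,B3} ∩ {B0,B6} = {B0}; idom=B0

idom(B7) = B0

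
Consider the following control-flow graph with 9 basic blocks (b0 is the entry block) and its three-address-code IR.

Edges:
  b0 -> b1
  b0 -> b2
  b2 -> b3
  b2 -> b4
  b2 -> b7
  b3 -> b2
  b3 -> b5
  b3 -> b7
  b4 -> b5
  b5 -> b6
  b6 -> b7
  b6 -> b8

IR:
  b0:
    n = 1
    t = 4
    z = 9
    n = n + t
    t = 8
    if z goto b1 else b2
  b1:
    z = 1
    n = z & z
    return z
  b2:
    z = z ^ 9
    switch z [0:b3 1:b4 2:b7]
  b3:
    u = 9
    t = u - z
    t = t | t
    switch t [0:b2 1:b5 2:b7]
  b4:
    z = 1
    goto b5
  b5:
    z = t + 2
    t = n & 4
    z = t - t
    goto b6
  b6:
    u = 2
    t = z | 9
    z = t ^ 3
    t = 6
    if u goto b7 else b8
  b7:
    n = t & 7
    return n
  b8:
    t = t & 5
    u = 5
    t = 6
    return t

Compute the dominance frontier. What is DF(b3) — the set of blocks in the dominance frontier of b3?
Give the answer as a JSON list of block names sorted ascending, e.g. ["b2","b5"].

idom tree: b1←b0 b2←b0 b3←b2 b4←b2 b5←b2 b6←b5 b7←b2 b8←b6
Join-block Dom:
  b2: preds {b0,b3}: {b0} ∩ {b0,b2,b3} = {b0}; idom=b0
  b5: preds {b3,b4}: {b0,b2,b3} ∩ {b0,b2,b4} = {b0,b2}; idom=b2
  b7: preds {b2,b3,b6}: {b0,b2} ∩ {b0,b2,b3} ∩ {b0,b2,b5,b6} = {b0,b2}; idom=b2

DF walk-up:
  b2←b0: walk · to b0
  b2←b3: walk b3→b2 to b0
  b5←b3: walk b3 to b2
  b5←b4: walk b4 to b2
  b7←b2: walk · to b2
  b7←b3: walk b3 to b2
  b7←b6: walk b6→b5 to b2
  b0: DF=∅
  b1: DF=∅
  b2: DF={b2}
  b3: DF={b2,b5,b7}
  b4: DF={b5}
  b5: DF={b7}
  b6: DF={b7}
  b7: DF=∅
  b8: DF=∅

DF(b3) = ["b2", "b5", "b7"]

Answer: ["b2", "b5", "b7"]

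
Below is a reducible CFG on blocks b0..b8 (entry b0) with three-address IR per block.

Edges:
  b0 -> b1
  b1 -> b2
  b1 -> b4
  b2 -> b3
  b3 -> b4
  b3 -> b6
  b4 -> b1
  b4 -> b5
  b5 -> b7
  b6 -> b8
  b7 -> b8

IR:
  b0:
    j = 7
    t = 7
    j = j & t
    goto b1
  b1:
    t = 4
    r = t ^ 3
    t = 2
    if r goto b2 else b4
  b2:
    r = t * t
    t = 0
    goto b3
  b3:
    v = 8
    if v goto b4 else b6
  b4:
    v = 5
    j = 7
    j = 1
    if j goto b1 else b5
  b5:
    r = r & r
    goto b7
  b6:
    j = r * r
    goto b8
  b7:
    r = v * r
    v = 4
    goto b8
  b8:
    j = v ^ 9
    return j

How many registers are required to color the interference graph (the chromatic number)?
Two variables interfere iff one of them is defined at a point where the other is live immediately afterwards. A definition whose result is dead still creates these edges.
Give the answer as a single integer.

Block summaries:
  b0: def={j,t} ue=∅
  b1: def={r,t} ue=∅
  b2: def={r,t} ue={t}
  b3: def={v} ue=∅
  b4: def={j,v} ue=∅
  b5: def={r} ue={r}
  b6: def={j} ue={r}
  b7: def={r,v} ue={r,v}
  b8: def={j} ue={v}

Backward fixpoint:
  b0: in=∅ out=∅
  b1: in=∅ out={r,t}
  b2: in={t} out={r}
  b3: in={r} out={r,v}
  b4: in={r} out={r,v}
  b5: in={r,v} out={r,v}
  b6: in={r,v} out={v}
  b7: in={r,v} out={v}
  b8: in={v} out=∅

Interfere edges:
  j — {r,t,v}
  r — {j,t,v}
  t — {j,r}
  v — {j,r}

Colouring:
  {j,r,t} pairwise interfere (3-clique) ⇒ χ ≥ 3
  assign j→c0 r→c1 t→c2 v→c2 — no edge inside a register ⇒ χ ≤ 3
  χ = 3

Answer: 3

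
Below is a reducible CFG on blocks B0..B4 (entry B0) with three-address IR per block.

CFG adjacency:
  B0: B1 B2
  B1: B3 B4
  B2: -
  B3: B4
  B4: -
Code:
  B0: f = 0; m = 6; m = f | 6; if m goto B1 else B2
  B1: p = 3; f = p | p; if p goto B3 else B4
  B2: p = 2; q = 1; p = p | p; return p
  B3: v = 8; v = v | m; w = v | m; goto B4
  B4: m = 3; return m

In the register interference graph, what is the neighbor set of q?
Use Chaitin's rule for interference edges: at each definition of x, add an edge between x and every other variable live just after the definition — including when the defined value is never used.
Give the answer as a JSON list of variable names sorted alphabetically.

Answer: ["p"]

Working:
Block summaries:
  B0: {f,m} / ∅
  B1: {f,p} / ∅
  B2: {p,q} / ∅
  B3: {v,w} / {m}
  B4: {m} / ∅

Live sets:
  live B0: ∅→{m}
  live B1: {m}→{m}
  live B2: ∅→∅
  live B3: {m}→∅
  live B4: ∅→∅

Conflict graph:
  f↔{m,p}
  m↔{f,p,v}
  p↔{f,m,q}
  q↔{p}
  v↔{m}
  w↔∅

N(q) = ["p"]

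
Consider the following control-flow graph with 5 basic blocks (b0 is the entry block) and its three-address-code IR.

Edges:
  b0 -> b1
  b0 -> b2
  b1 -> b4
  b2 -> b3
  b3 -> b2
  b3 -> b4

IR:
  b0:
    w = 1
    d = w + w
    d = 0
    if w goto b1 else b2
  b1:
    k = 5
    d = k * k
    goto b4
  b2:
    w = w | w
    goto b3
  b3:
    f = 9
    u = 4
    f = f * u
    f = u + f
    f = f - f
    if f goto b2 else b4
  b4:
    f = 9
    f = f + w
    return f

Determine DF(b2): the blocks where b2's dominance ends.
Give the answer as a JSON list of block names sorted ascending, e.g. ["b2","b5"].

idom tree: b1←b0 b2←b0 b3←b2 b4←b0
Dom at joins:
  b2: preds {b0,b3}: {b0} ∩ {b0,b2,b3} = {b0}; idom=b0
  b4: preds {b1,b3}: {b0,b1} ∩ {b0,b2,b3} = {b0}; idom=b0

Frontier:
  join b2 pred b0: · stop@b0
  join b2 pred b3: b3→b2 stop@b0
  join b4 pred b1: b1 stop@b0
  join b4 pred b3: b3→b2 stop@b0
  DF(b0)=∅
  DF(b1)={b4}
  DF(b2)={b2,b4}
  DF(b3)={b2,b4}
  DF(b4)=∅

DF(b2) = ["b2", "b4"]

Answer: ["b2", "b4"]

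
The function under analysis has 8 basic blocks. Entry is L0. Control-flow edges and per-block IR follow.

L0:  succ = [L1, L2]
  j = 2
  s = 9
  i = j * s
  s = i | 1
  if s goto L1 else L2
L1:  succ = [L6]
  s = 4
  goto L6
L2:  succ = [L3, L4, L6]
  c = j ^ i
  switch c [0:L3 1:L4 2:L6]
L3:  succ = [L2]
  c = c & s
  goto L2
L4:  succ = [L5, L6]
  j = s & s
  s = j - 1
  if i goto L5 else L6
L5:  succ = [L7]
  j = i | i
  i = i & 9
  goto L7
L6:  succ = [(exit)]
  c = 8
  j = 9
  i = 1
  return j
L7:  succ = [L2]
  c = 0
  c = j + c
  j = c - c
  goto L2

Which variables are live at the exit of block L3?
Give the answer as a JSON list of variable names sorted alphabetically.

Per-block:
  L0: def={i,j,s} ue=∅
  L1: def={s} ue=∅
  L2: def={c} ue={i,j}
  L3: def={c} ue={c,s}
  L4: def={j,s} ue={i,s}
  L5: def={i,j} ue={i}
  L6: def={c,i,j} ue=∅
  L7: def={c,j} ue={j}

Backward fixpoint:
  L0 li=∅ lo={i,j,s}
  L1 li=∅ lo=∅
  L2 li={i,j,s} lo={c,i,j,s}
  L3 li={c,i,j,s} lo={i,j,s}
  L4 li={i,s} lo={i,s}
  L5 li={i,s} lo={i,j,s}
  L6 li=∅ lo=∅
  L7 li={i,j,s} lo={i,j,s}

live-out(L3) = ["i", "j", "s"]

Answer: ["i", "j", "s"]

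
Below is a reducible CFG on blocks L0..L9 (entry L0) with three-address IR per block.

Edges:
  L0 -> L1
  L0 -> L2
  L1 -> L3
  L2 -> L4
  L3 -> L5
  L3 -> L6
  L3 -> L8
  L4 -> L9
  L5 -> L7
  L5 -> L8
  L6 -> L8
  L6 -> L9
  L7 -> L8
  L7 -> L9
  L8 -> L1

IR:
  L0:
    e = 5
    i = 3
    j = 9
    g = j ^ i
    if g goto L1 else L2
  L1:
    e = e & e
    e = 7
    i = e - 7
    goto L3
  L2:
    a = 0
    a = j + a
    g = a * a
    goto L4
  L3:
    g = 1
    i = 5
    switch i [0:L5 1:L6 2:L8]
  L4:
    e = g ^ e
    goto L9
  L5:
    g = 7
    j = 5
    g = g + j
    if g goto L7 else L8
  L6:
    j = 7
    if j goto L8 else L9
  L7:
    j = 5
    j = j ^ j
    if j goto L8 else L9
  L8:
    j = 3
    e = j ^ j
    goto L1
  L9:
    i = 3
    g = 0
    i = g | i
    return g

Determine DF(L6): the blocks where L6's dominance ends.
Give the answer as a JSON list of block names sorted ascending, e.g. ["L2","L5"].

Answer: ["L8", "L9"]

Analysis:
idom tree: L1←L0 L2←L0 L3←L1 L4←L2 L5←L3 L6←L3 L7←L5 L8←L3 L9←L0
Dom at joins:
  L1: preds {L0,L8}: {L0} ∩ {L0,L1,L3,L8} = {L0}; idom=L0
  L8: preds {L3,L5,L6,L7}: {L0,L1,L3} ∩ {L0,L1,L3,L5} ∩ {L0,L1,L3,L6} ∩ {L0,L1,L3,L5,L7} = {L0,L1,L3}; idom=L3
  L9: preds {L4,L6,L7}: {L0,L2,L4} ∩ {L0,L1,L3,L6} ∩ {L0,L1,L3,L5,L7} = {L0}; idom=L0

Frontier:
  join L1 pred L0: · stop@L0
  join L1 pred L8: L8→L3→L1 stop@L0
  join L8 pred L3: · stop@L3
  join L8 pred L5: L5 stop@L3
  join L8 pred L6: L6 stop@L3
  join L8 pred L7: L7→L5 stop@L3
  join L9 pred L4: L4→L2 stop@L0
  join L9 pred L6: L6→L3→L1 stop@L0
  join L9 pred L7: L7→L5→L3→L1 stop@L0
  DF(L0)=∅
  DF(L1)={L1,L9}
  DF(L2)={L9}
  DF(L3)={L1,L9}
  DF(L4)={L9}
  DF(L5)={L8,L9}
  DF(L6)={L8,L9}
  DF(L7)={L8,L9}
  DF(L8)={L1}
  DF(L9)=∅

DF(L6) = ["L8", "L9"]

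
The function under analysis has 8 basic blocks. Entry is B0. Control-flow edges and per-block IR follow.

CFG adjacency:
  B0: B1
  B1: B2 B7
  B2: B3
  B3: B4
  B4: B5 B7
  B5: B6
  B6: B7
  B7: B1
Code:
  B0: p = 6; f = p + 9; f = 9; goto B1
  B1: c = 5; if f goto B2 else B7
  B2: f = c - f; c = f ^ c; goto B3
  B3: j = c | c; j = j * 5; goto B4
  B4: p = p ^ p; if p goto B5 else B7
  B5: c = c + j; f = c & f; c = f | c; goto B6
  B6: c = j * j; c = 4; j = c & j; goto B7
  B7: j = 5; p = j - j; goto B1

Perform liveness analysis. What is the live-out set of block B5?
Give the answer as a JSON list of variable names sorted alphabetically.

Answer: ["f", "j"]

Analysis:
def/use:
  B0: def={f,p} ue=∅
  B1: def={c} ue={f}
  B2: def={c,f} ue={c,f}
  B3: def={j} ue={c}
  B4: def={p} ue={p}
  B5: def={c,f} ue={c,f,j}
  B6: def={c,j} ue={j}
  B7: def={j,p} ue=∅

Live sets:
  B0 li=∅ lo={f,p}
  B1 li={f,p} lo={c,f,p}
  B2 li={c,f,p} lo={c,f,p}
  B3 li={c,f,p} lo={c,f,j,p}
  B4 li={c,f,j,p} lo={c,f,j}
  B5 li={c,f,j} lo={f,j}
  B6 li={f,j} lo={f}
  B7 li={f} lo={f,p}

live-out(B5) = ["f", "j"]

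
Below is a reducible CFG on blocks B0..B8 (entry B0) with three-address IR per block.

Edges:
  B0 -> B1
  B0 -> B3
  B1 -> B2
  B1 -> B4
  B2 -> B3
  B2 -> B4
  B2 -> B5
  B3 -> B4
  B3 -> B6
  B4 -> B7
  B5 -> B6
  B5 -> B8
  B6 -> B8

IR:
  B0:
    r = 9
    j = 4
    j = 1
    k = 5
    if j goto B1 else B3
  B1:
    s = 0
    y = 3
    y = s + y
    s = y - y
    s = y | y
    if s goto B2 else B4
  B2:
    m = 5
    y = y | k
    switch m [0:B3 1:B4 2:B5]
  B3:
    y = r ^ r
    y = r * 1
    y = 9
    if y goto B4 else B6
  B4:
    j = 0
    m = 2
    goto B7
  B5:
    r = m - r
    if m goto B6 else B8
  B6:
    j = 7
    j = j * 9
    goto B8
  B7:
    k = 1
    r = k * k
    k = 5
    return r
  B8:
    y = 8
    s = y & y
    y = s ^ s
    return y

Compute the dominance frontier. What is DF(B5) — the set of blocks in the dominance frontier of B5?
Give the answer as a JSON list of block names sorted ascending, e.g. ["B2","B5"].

idom tree: B1←B0 B2←B1 B3←B0 B4←B0 B5←B2 B6←B0 B7←B4 B8←B0
Dom∩ at merges:
  B3: preds {B0,B2}: {B0} ∩ {B0,B1,B2} = {B0}; idom=B0
  B4: preds {B1,B2,B3}: {B0,B1} ∩ {B0,B1,B2} ∩ {B0,B3} = {B0}; idom=B0
  B6: preds {B3,B5}: {B0,B3} ∩ {B0,B1,B2,B5} = {B0}; idom=B0
  B8: preds {B5,B6}: {B0,B1,B2,B5} ∩ {B0,B6} = {B0}; idom=B0

Frontier:
  B3←B0: walk · to B0
  B3←B2: walk B2→B1 to B0
  B4←B1: walk B1 to B0
  B4←B2: walk B2→B1 to B0
  B4←B3: walk B3 to B0
  B6←B3: walk B3 to B0
  B6←B5: walk B5→B2→B1 to B0
  B8←B5: walk B5→B2→B1 to B0
  B8←B6: walk B6 to B0
  B0: DF=∅
  B1: DF={B3,B4,B6,B8}
  B2: DF={B3,B4,B6,B8}
  B3: DF={B4,B6}
  B4: DF=∅
  B5: DF={B6,B8}
  B6: DF={B8}
  B7: DF=∅
  B8: DF=∅

DF(B5) = ["B6", "B8"]

Answer: ["B6", "B8"]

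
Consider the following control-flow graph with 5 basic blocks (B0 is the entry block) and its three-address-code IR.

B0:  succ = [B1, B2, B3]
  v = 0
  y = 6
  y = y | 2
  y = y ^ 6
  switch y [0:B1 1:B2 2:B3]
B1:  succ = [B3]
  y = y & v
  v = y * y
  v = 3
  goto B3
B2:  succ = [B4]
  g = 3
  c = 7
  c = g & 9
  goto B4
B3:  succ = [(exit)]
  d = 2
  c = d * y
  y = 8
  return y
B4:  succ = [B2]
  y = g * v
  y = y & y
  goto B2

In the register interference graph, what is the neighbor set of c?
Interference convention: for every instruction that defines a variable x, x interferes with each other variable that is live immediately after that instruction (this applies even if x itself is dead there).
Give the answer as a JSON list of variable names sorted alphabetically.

Per-block:
  B0: {v,y} / ∅
  B1: {v,y} / {v,y}
  B2: {c,g} / ∅
  B3: {c,d,y} / {y}
  B4: {y} / {g,v}

Live sets:
  B0 li=∅ lo={v,y}
  B1 li={v,y} lo={y}
  B2 li={v} lo={g,v}
  B3 li={y} lo=∅
  B4 li={g,v} lo={v}

Interference:
  c↔{g,v}
  d↔{y}
  g↔{c,v}
  v↔{c,g,y}
  y↔{d,v}

N(c) = ["g", "v"]

Answer: ["g", "v"]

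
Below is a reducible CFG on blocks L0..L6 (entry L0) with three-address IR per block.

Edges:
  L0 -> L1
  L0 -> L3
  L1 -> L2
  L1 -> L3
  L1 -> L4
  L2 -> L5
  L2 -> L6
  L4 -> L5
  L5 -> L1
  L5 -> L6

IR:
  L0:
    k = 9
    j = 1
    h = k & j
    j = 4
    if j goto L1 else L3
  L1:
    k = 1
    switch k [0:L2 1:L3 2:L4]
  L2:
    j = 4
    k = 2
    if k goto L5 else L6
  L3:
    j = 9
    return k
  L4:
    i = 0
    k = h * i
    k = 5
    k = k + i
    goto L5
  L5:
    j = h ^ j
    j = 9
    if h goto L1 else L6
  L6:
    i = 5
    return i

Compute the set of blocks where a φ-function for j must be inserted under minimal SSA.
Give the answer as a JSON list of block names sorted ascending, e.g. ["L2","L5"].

idom tree: L1←L0 L2←L1 L3←L0 L4←L1 L5←L1 L6←L1
Dom∩ at merges:
  L1: preds {L0,L5}: {L0} ∩ {L0,L1,L5} = {L0}; idom=L0
  L3: preds {L0,L1}: {L0} ∩ {L0,L1} = {L0}; idom=L0
  L5: preds {L2,L4}: {L0,L1,L2} ∩ {L0,L1,L4} = {L0,L1}; idom=L1
  L6: preds {L2,L5}: {L0,L1,L2} ∩ {L0,L1,L5} = {L0,L1}; idom=L1

DF derivation:
  join L1 pred L0: · stop@L0
  join L1 pred L5: L5→L1 stop@L0
  join L3 pred L0: · stop@L0
  join L3 pred L1: L1 stop@L0
  join L5 pred L2: L2 stop@L1
  join L5 pred L4: L4 stop@L1
  join L6 pred L2: L2 stop@L1
  join L6 pred L5: L5 stop@L1
  L0 → ∅
  L1 → {L1,L3}
  L2 → {L5,L6}
  L3 → ∅
  L4 → {L5}
  L5 → {L1,L6}
  L6 → ∅

φ for j: defs {L0,L2,L3,L5}
  DF⁺ = {L1,L3,L5,L6}

Answer: ["L1", "L3", "L5", "L6"]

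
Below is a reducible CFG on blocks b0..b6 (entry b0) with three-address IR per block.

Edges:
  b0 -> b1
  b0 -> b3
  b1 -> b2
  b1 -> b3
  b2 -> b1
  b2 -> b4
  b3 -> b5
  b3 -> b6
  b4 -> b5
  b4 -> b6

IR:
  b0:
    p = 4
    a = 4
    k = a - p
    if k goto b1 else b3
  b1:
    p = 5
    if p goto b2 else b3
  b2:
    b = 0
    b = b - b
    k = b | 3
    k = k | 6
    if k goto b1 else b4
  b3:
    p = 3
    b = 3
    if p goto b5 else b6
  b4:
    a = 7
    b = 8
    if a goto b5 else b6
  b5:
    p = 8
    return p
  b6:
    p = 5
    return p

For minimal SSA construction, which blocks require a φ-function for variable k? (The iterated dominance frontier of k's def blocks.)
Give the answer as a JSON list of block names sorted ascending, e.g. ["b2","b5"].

idom tree: b1←b0 b2←b1 b3←b0 b4←b2 b5←b0 b6←b0
Join-block Dom:
  b1: preds {b0,b2}: {b0} ∩ {b0,b1,b2} = {b0}; idom=b0
  b3: preds {b0,b1}: {b0} ∩ {b0,b1} = {b0}; idom=b0
  b5: preds {b3,b4}: {b0,b3} ∩ {b0,b1,b2,b4} = {b0}; idom=b0
  b6: preds {b3,b4}: {b0,b3} ∩ {b0,b1,b2,b4} = {b0}; idom=b0

Frontier:
  b1←b0: walk · to b0
  b1←b2: walk b2→b1 to b0
  b3←b0: walk · to b0
  b3←b1: walk b1 to b0
  b5←b3: walk b3 to b0
  b5←b4: walk b4→b2→b1 to b0
  b6←b3: walk b3 to b0
  b6←b4: walk b4→b2→b1 to b0
  DF(b0)=∅
  DF(b1)={b1,b3,b5,b6}
  DF(b2)={b1,b5,b6}
  DF(b3)={b5,b6}
  DF(b4)={b5,b6}
  DF(b5)=∅
  DF(b6)=∅

φ for k: defs {b0,b2}
  DF⁺ = {b1,b3,b5,b6}

Answer: ["b1", "b3", "b5", "b6"]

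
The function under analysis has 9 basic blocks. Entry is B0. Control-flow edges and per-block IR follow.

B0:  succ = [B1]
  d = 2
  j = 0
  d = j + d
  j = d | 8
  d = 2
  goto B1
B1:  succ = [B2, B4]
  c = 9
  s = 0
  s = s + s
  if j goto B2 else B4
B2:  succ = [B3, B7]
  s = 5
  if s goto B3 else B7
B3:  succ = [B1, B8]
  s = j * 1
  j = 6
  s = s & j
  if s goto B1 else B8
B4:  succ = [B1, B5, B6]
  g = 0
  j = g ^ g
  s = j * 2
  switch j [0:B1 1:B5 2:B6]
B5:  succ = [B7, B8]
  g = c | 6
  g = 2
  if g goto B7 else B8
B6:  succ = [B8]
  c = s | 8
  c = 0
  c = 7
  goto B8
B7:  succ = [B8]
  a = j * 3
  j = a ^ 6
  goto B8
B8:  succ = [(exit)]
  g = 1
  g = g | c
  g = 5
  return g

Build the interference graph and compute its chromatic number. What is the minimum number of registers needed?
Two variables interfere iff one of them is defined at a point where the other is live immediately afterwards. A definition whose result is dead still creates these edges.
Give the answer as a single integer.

Per-block:
  B0: def={d,j} ue=∅
  B1: def={c,s} ue={j}
  B2: def={s} ue=∅
  B3: def={j,s} ue={j}
  B4: def={g,j,s} ue=∅
  B5: def={g} ue={c}
  B6: def={c} ue={s}
  B7: def={a,j} ue={j}
  B8: def={g} ue={c}

Live sets:
  B0: in=∅ out={j}
  B1: in={j} out={c,j}
  B2: in={c,j} out={c,j}
  B3: in={c,j} out={c,j}
  B4: in={c} out={c,j,s}
  B5: in={c,j} out={c,j}
  B6: in={s} out={c}
  B7: in={c,j} out={c}
  B8: in={c} out=∅

Interfere edges:
  a: {c}
  c: {a,g,j,s}
  d: {j}
  g: {c,j}
  j: {c,d,g,s}
  s: {c,j}

Registers:
  {c,g,j} pairwise interfere (3-clique) ⇒ χ ≥ 3
  3-colouring: c0={c,d}  c1={a,j}  c2={g,s}
  χ = 3

Answer: 3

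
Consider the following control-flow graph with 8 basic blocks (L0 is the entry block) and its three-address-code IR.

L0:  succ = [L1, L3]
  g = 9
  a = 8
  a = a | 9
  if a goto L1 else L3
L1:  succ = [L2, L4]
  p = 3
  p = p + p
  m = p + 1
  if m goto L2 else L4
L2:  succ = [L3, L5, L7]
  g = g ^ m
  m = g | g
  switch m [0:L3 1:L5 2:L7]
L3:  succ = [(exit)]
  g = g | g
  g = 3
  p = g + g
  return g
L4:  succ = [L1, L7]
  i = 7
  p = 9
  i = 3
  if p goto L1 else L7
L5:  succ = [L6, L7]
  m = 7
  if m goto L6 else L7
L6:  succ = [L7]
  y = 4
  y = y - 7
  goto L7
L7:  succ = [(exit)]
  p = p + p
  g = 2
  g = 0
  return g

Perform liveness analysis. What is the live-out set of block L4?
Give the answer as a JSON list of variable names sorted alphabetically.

Block summaries:
  L0: def={a,g} ue=∅
  L1: def={m,p} ue=∅
  L2: def={g,m} ue={g,m}
  L3: def={g,p} ue={g}
  L4: def={i,p} ue=∅
  L5: def={m} ue=∅
  L6: def={y} ue=∅
  L7: def={g,p} ue={p}

Liveness:
  L0: in=∅ out={g}
  L1: in={g} out={g,m,p}
  L2: in={g,m,p} out={g,p}
  L3: in={g} out=∅
  L4: in={g} out={g,p}
  L5: in={p} out={p}
  L6: in={p} out={p}
  L7: in={p} out=∅

live-out(L4) = ["g", "p"]

Answer: ["g", "p"]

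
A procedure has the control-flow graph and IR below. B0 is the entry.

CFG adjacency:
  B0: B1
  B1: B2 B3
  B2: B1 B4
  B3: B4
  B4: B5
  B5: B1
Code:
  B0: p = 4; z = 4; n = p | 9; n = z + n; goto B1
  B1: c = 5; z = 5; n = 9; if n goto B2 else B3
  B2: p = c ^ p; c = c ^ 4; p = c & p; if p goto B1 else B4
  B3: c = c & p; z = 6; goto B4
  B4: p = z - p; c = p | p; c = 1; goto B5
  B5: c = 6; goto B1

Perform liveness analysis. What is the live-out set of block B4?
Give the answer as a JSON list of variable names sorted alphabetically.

Answer: ["p"]

Working:
Per-block:
  B0: {n,p,z} / ∅
  B1: {c,n,z} / ∅
  B2: {c,p} / {c,p}
  B3: {c,z} / {c,p}
  B4: {c,p} / {p,z}
  B5: {c} / ∅

Liveness:
  B0: in=∅ out={p}
  B1: in={p} out={c,p,z}
  B2: in={c,p,z} out={p,z}
  B3: in={c,p} out={p,z}
  B4: in={p,z} out={p}
  B5: in={p} out={p}

live-out(B4) = ["p"]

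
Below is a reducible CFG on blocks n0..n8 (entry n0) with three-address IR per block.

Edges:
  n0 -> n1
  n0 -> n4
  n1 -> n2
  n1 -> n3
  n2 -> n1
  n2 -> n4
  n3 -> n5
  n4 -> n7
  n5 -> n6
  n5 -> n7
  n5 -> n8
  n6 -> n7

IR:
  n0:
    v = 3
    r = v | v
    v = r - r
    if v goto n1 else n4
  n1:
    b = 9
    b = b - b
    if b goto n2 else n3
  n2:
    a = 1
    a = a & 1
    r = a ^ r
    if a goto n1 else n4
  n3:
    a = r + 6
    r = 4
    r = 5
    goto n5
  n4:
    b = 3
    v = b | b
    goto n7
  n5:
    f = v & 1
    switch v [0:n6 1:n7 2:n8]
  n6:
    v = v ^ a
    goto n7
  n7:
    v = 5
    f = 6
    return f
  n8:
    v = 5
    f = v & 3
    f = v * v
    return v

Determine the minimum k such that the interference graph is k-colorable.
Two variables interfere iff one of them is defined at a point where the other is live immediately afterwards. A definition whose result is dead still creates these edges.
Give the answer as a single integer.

Block summaries:
  n0: {r,v} / ∅
  n1: {b} / ∅
  n2: {a,r} / {r}
  n3: {a,r} / {r}
  n4: {b,v} / ∅
  n5: {f} / {v}
  n6: {v} / {a,v}
  n7: {f,v} / ∅
  n8: {f,v} / ∅

Liveness:
  n0: in=∅ out={r,v}
  n1: in={r,v} out={r,v}
  n2: in={r,v} out={r,v}
  n3: in={r,v} out={a,v}
  n4: in=∅ out=∅
  n5: in={a,v} out={a,v}
  n6: in={a,v} out=∅
  n7: in=∅ out=∅
  n8: in=∅ out=∅

Interference:
  a: {f,r,v}
  b: {r,v}
  f: {a,v}
  r: {a,b,v}
  v: {a,b,f,r}

Registers:
  {a,f,v} pairwise interfere (3-clique) ⇒ χ ≥ 3
  assign a→r1 b→r1 f→r2 r→r2 v→r0 — no edge inside a register ⇒ χ ≤ 3
  χ = 3

Answer: 3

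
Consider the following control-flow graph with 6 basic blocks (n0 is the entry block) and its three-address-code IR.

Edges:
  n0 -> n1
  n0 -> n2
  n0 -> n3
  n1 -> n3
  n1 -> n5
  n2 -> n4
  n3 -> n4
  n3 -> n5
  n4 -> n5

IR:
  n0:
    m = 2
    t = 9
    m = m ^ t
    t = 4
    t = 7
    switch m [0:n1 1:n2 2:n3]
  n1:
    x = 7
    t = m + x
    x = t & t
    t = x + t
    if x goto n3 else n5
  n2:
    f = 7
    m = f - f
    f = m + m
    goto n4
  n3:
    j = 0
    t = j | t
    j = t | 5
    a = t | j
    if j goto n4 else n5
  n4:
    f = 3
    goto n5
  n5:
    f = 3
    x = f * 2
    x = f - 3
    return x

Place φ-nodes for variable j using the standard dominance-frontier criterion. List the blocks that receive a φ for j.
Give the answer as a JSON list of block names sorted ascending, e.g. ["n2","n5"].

Answer: ["n4", "n5"]

Derivation:
idom tree: n1←n0 n2←n0 n3←n0 n4←n0 n5←n0
Join-block Dom:
  n3: preds {n0,n1}: {n0} ∩ {n0,n1} = {n0}; idom=n0
  n4: preds {n2,n3}: {n0,n2} ∩ {n0,n3} = {n0}; idom=n0
  n5: preds {n1,n3,n4}: {n0,n1} ∩ {n0,n3} ∩ {n0,n4} = {n0}; idom=n0

DF derivation:
  n3←n0: walk · to n0
  n3←n1: walk n1 to n0
  n4←n2: walk n2 to n0
  n4←n3: walk n3 to n0
  n5←n1: walk n1 to n0
  n5←n3: walk n3 to n0
  n5←n4: walk n4 to n0
  DF(n0)=∅
  DF(n1)={n3,n5}
  DF(n2)={n4}
  DF(n3)={n4,n5}
  DF(n4)={n5}
  DF(n5)=∅

φ for j: defs {n3}
  DF⁺ = {n4,n5}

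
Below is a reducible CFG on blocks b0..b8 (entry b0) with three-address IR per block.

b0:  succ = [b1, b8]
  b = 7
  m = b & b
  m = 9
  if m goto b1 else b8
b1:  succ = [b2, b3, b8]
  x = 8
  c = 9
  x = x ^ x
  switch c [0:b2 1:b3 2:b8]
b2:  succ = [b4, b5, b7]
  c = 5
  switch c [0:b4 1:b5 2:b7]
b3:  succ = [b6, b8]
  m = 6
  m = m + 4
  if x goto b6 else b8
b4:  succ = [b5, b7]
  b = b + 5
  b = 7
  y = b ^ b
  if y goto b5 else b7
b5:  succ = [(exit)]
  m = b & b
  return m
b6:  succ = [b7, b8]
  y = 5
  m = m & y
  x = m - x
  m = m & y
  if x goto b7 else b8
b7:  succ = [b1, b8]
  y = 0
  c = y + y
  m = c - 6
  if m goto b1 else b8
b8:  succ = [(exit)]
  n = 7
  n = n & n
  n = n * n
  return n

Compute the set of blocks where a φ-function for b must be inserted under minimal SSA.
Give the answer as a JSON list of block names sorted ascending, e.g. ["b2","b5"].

Answer: ["b1", "b5", "b7", "b8"]

Working:
idom tree: b1←b0 b2←b1 b3←b1 b4←b2 b5←b2 b6←b3 b7←b1 b8←b0
Join-block Dom:
  b1: preds {b0,b7}: {b0} ∩ {b0,b1,b7} = {b0}; idom=b0
  b5: preds {b2,b4}: {b0,b1,b2} ∩ {b0,b1,b2,b4} = {b0,b1,b2}; idom=b2
  b7: preds {b2,b4,b6}: {b0,b1,b2} ∩ {b0,b1,b2,b4} ∩ {b0,b1,b3,b6} = {b0,b1}; idom=b1
  b8: preds {b0,b1,b3,b6,b7}: {b0} ∩ {b0,b1} ∩ {b0,b1,b3} ∩ {b0,b1,b3,b6} ∩ {b0,b1,b7} = {b0}; idom=b0

DF walk-up:
  b1←b0: walk · to b0
  b1←b7: walk b7→b1 to b0
  b5←b2: walk · to b2
  b5←b4: walk b4 to b2
  b7←b2: walk b2 to b1
  b7←b4: walk b4→b2 to b1
  b7←b6: walk b6→b3 to b1
  b8←b0: walk · to b0
  b8←b1: walk b1 to b0
  b8←b3: walk b3→b1 to b0
  b8←b6: walk b6→b3→b1 to b0
  b8←b7: walk b7→b1 to b0
  b0: DF=∅
  b1: DF={b1,b8}
  b2: DF={b7}
  b3: DF={b7,b8}
  b4: DF={b5,b7}
  b5: DF=∅
  b6: DF={b7,b8}
  b7: DF={b1,b8}
  b8: DF=∅

φ for b: defs {b0,b4}
  DF⁺ = {b1,b5,b7,b8}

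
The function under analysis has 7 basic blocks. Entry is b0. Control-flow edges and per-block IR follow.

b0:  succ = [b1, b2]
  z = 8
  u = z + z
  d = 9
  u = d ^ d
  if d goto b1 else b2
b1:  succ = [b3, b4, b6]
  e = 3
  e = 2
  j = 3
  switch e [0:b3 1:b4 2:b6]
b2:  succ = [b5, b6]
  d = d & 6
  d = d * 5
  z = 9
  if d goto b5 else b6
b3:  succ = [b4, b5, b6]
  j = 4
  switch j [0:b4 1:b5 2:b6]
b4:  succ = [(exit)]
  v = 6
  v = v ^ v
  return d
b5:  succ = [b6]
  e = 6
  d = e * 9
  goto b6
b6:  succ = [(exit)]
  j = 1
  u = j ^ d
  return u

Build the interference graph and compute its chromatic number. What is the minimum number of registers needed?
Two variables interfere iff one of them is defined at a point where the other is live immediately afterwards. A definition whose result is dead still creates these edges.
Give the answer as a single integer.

Answer: 3

Derivation:
Block summaries:
  b0 def {d,u,z} use ∅
  b1 def {e,j} use ∅
  b2 def {d,z} use {d}
  b3 def {j} use ∅
  b4 def {v} use {d}
  b5 def {d,e} use ∅
  b6 def {j,u} use {d}

Live sets:
  live b0: ∅→{d}
  live b1: {d}→{d}
  live b2: {d}→{d}
  live b3: {d}→{d}
  live b4: {d}→∅
  live b5: ∅→{d}
  live b6: {d}→∅

Interfere edges:
  d: {e,j,u,v,z}
  e: {d,j}
  j: {d,e}
  u: {d}
  v: {d}
  z: {d}

Colouring:
  clique {d,e,j} ⇒ need ≥ 3
  3-colouring: r0={d}  r1={e,u,v,z}  r2={j}
  χ = 3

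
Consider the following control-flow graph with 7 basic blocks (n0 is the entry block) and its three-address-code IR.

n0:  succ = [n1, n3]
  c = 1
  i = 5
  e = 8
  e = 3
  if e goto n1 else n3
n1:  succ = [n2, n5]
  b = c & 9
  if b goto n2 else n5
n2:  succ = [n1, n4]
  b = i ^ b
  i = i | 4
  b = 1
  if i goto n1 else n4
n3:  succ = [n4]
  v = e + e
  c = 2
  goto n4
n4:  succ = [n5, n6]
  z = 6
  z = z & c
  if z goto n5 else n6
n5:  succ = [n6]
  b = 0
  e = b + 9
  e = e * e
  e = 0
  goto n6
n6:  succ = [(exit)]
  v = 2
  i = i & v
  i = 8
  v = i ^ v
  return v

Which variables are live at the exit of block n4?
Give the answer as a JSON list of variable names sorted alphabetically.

Answer: ["i"]

Analysis:
def/use:
  n0: def={c,e,i} ue=∅
  n1: def={b} ue={c}
  n2: def={b,i} ue={b,i}
  n3: def={c,v} ue={e}
  n4: def={z} ue={c}
  n5: def={b,e} ue=∅
  n6: def={i,v} ue={i}

Backward fixpoint:
  live n0: ∅→{c,e,i}
  live n1: {c,i}→{b,c,i}
  live n2: {b,c,i}→{c,i}
  live n3: {e,i}→{c,i}
  live n4: {c,i}→{i}
  live n5: {i}→{i}
  live n6: {i}→∅

live-out(n4) = ["i"]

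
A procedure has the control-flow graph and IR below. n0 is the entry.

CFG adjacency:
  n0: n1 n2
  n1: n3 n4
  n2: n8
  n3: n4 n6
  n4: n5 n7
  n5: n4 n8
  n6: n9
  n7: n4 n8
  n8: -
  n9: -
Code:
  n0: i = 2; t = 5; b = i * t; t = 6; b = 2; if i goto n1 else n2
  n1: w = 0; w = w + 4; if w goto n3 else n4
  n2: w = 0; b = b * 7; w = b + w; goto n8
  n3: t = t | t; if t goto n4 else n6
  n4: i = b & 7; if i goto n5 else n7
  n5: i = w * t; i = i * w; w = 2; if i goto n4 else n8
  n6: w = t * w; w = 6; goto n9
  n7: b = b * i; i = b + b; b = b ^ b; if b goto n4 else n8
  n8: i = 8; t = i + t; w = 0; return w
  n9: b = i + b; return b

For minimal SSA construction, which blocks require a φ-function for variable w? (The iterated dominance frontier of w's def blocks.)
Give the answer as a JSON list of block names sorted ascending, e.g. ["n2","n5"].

idom tree: n1←n0 n2←n0 n3←n1 n4←n1 n5←n4 n6←n3 n7←n4 n8←n0 n9←n6
Dom∩ at merges:
  n4: preds {n1,n3,n5,n7}: {n0,n1} ∩ {n0,n1,n3} ∩ {n0,n1,n4,n5} ∩ {n0,n1,n4,n7} = {n0,n1}; idom=n1
  n8: preds {n2,n5,n7}: {n0,n2} ∩ {n0,n1,n4,n5} ∩ {n0,n1,n4,n7} = {n0}; idom=n0

DF derivation:
  n4←n1: walk · to n1
  n4←n3: walk n3 to n1
  n4←n5: walk n5→n4 to n1
  n4←n7: walk n7→n4 to n1
  n8←n2: walk n2 to n0
  n8←n5: walk n5→n4→n1 to n0
  n8←n7: walk n7→n4→n1 to n0
  DF(n0)=∅
  DF(n1)={n8}
  DF(n2)={n8}
  DF(n3)={n4}
  DF(n4)={n4,n8}
  DF(n5)={n4,n8}
  DF(n6)=∅
  DF(n7)={n4,n8}
  DF(n8)=∅
  DF(n9)=∅

φ for w: defs {n1,n2,n5,n6,n8}
  DF⁺ = {n4,n8}

Answer: ["n4", "n8"]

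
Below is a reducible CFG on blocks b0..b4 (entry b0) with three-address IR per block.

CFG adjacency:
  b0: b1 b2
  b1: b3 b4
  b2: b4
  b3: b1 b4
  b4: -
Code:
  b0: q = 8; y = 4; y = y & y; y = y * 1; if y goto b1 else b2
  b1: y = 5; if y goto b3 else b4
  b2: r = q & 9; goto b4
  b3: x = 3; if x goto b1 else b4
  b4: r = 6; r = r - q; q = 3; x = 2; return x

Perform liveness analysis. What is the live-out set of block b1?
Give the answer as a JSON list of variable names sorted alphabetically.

Answer: ["q"]

Derivation:
Block summaries:
  b0: def={q,y} ue=∅
  b1: def={y} ue=∅
  b2: def={r} ue={q}
  b3: def={x} ue=∅
  b4: def={q,r,x} ue={q}

Live sets:
  live b0: ∅→{q}
  live b1: {q}→{q}
  live b2: {q}→{q}
  live b3: {q}→{q}
  live b4: {q}→∅

live-out(b1) = ["q"]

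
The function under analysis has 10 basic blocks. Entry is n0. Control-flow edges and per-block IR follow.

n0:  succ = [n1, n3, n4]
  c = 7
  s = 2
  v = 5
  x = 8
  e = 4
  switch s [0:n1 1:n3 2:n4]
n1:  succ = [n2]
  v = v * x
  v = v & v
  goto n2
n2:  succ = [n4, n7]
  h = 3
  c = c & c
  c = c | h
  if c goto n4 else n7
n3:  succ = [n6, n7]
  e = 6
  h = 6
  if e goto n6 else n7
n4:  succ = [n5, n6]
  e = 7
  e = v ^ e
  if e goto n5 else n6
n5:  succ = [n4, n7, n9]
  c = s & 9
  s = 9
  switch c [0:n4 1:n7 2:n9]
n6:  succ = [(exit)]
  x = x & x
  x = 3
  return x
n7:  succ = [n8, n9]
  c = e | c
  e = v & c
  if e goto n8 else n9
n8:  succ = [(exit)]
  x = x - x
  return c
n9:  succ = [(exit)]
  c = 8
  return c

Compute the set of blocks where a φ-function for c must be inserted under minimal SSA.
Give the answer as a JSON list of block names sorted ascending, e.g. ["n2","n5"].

Answer: ["n4", "n6", "n7", "n9"]

Working:
idom tree: n1←n0 n2←n1 n3←n0 n4←n0 n5←n4 n6←n0 n7←n0 n8←n7 n9←n0
Join-block Dom:
  n4: preds {n0,n2,n5}: {n0} ∩ {n0,n1,n2} ∩ {n0,n4,n5} = {n0}; idom=n0
  n6: preds {n3,n4}: {n0,n3} ∩ {n0,n4} = {n0}; idom=n0
  n7: preds {n2,n3,n5}: {n0,n1,n2} ∩ {n0,n3} ∩ {n0,n4,n5} = {n0}; idom=n0
  n9: preds {n5,n7}: {n0,n4,n5} ∩ {n0,n7} = {n0}; idom=n0

DF walk-up:
  join n4 pred n0: · stop@n0
  join n4 pred n2: n2→n1 stop@n0
  join n4 pred n5: n5→n4 stop@n0
  join n6 pred n3: n3 stop@n0
  join n6 pred n4: n4 stop@n0
  join n7 pred n2: n2→n1 stop@n0
  join n7 pred n3: n3 stop@n0
  join n7 pred n5: n5→n4 stop@n0
  join n9 pred n5: n5→n4 stop@n0
  join n9 pred n7: n7 stop@n0
  n0 → ∅
  n1 → {n4,n7}
  n2 → {n4,n7}
  n3 → {n6,n7}
  n4 → {n4,n6,n7,n9}
  n5 → {n4,n7,n9}
  n6 → ∅
  n7 → {n9}
  n8 → ∅
  n9 → ∅

φ for c: defs {n0,n2,n5,n7,n9}
  DF⁺ = {n4,n6,n7,n9}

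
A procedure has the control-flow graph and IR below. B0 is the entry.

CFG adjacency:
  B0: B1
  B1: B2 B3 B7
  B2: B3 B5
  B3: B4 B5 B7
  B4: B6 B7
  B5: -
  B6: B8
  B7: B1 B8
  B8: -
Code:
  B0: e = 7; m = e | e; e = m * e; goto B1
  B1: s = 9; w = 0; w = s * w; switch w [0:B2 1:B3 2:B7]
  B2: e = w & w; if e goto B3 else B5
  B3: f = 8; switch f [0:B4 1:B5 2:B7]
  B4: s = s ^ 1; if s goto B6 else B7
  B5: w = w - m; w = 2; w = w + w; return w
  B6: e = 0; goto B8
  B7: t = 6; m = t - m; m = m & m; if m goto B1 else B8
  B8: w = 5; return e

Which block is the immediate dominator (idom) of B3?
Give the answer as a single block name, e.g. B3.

idom tree: B1←B0 B2←B1 B3←B1 B4←B3 B5←B1 B6←B4 B7←B1 B8←B1
Dom at joins:
  B1: preds {B0,B7}: {B0} ∩ {B0,B1,B7} = {B0}; idom=B0
  B3: preds {B1,B2}: {B0,B1} ∩ {B0,B1,B2} = {B0,B1}; idom=B1
  B5: preds {B2,B3}: {B0,B1,B2} ∩ {B0,B1,B3} = {B0,B1}; idom=B1
  B7: preds {B1,B3,B4}: {B0,B1} ∩ {B0,B1,B3} ∩ {B0,B1,B3,B4} = {B0,B1}; idom=B1
  B8: preds {B6,B7}: {B0,B1,B3,B4,B6} ∩ {B0,B1,B7} = {B0,B1}; idom=B1

idom(B3) = B1

Answer: B1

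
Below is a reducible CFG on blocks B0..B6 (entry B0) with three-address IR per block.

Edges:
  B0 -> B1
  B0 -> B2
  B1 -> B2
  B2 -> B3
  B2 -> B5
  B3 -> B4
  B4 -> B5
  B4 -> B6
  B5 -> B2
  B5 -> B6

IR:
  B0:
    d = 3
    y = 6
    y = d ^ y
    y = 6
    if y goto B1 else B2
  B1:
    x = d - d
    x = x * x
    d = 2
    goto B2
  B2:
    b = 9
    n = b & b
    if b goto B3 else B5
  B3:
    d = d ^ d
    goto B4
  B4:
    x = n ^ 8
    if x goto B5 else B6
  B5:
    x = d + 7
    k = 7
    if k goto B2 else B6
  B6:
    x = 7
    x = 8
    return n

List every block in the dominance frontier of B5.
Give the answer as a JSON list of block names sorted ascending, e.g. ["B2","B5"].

idom tree: B1←B0 B2←B0 B3←B2 B4←B3 B5←B2 B6←B2
Dom at joins:
  B2: preds {B0,B1,B5}: {B0} ∩ {B0,B1} ∩ {B0,B2,B5} = {B0}; idom=B0
  B5: preds {B2,B4}: {B0,B2} ∩ {B0,B2,B3,B4} = {B0,B2}; idom=B2
  B6: preds {B4,B5}: {B0,B2,B3,B4} ∩ {B0,B2,B5} = {B0,B2}; idom=B2

DF walk-up:
  B2←B0: walk · to B0
  B2←B1: walk B1 to B0
  B2←B5: walk B5→B2 to B0
  B5←B2: walk · to B2
  B5←B4: walk B4→B3 to B2
  B6←B4: walk B4→B3 to B2
  B6←B5: walk B5 to B2
  B0: DF=∅
  B1: DF={B2}
  B2: DF={B2}
  B3: DF={B5,B6}
  B4: DF={B5,B6}
  B5: DF={B2,B6}
  B6: DF=∅

DF(B5) = ["B2", "B6"]

Answer: ["B2", "B6"]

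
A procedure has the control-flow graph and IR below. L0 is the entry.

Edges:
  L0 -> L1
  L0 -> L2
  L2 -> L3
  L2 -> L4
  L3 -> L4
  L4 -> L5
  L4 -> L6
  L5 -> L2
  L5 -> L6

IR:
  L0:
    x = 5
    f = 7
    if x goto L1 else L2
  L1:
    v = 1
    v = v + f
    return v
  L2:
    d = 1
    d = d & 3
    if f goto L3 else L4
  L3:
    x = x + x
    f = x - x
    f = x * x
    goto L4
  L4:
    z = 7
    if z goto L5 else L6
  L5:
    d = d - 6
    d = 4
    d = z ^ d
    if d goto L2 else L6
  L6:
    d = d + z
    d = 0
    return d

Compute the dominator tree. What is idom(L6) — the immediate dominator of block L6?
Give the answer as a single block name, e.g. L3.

idom tree: L1←L0 L2←L0 L3←L2 L4←L2 L5←L4 L6←L4
Dom at joins:
  L2: preds {L0,L5}: {L0} ∩ {L0,L2,L4,L5} = {L0}; idom=L0
  L4: preds {L2,L3}: {L0,L2} ∩ {L0,L2,L3} = {L0,L2}; idom=L2
  L6: preds {L4,L5}: {L0,L2,L4} ∩ {L0,L2,L4,L5} = {L0,L2,L4}; idom=L4

idom(L6) = L4

Answer: L4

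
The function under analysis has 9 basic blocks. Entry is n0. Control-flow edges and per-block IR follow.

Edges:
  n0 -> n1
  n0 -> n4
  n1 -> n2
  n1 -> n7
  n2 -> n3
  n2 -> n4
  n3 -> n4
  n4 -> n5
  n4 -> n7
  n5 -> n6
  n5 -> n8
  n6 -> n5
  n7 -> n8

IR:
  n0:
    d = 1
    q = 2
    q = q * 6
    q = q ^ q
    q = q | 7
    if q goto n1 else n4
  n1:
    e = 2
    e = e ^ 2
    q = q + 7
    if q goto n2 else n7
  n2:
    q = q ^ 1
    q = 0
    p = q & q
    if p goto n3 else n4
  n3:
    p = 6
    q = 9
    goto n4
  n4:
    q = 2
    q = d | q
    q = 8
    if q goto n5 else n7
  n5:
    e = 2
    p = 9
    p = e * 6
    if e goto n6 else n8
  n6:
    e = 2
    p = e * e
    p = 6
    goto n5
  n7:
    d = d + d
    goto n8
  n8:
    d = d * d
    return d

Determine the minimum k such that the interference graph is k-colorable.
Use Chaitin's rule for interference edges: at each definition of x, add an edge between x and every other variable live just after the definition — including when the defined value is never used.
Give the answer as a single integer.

Block summaries:
  n0 def {d,q} use ∅
  n1 def {e,q} use {q}
  n2 def {p,q} use {q}
  n3 def {p,q} use ∅
  n4 def {q} use {d}
  n5 def {e,p} use ∅
  n6 def {e,p} use ∅
  n7 def {d} use {d}
  n8 def {d} use {d}

Live sets:
  live n0: ∅→{d,q}
  live n1: {d,q}→{d,q}
  live n2: {d,q}→{d}
  live n3: {d}→{d}
  live n4: {d}→{d}
  live n5: {d}→{d}
  live n6: {d}→{d}
  live n7: {d}→{d}
  live n8: {d}→∅

Interfere edges:
  d: {e,p,q}
  e: {d,p,q}
  p: {d,e}
  q: {d,e}

Colouring:
  clique {d,e,p} ⇒ need ≥ 3
  assign d→c0 e→c1 p→c2 q→c2 — no edge inside a register ⇒ χ ≤ 3
  χ = 3

Answer: 3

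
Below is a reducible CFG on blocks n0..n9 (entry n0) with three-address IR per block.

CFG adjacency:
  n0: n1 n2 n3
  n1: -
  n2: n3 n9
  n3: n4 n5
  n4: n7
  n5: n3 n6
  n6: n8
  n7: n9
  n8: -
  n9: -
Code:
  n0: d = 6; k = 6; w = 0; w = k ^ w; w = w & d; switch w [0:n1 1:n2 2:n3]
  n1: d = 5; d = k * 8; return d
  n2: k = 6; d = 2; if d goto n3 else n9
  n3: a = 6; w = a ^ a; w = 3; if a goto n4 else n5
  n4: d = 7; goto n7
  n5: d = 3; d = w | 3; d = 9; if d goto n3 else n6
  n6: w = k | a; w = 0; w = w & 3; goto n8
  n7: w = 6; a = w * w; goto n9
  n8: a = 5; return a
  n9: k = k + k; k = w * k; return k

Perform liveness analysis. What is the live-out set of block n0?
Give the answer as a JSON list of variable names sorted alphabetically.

Answer: ["k", "w"]

Working:
Block summaries:
  n0: {d,k,w} / ∅
  n1: {d} / {k}
  n2: {d,k} / ∅
  n3: {a,w} / ∅
  n4: {d} / ∅
  n5: {d} / {w}
  n6: {w} / {a,k}
  n7: {a,w} / ∅
  n8: {a} / ∅
  n9: {k} / {k,w}

Liveness:
  n0 li=∅ lo={k,w}
  n1 li={k} lo=∅
  n2 li={w} lo={k,w}
  n3 li={k} lo={a,k,w}
  n4 li={k} lo={k}
  n5 li={a,k,w} lo={a,k}
  n6 li={a,k} lo=∅
  n7 li={k} lo={k,w}
  n8 li=∅ lo=∅
  n9 li={k,w} lo=∅

live-out(n0) = ["k", "w"]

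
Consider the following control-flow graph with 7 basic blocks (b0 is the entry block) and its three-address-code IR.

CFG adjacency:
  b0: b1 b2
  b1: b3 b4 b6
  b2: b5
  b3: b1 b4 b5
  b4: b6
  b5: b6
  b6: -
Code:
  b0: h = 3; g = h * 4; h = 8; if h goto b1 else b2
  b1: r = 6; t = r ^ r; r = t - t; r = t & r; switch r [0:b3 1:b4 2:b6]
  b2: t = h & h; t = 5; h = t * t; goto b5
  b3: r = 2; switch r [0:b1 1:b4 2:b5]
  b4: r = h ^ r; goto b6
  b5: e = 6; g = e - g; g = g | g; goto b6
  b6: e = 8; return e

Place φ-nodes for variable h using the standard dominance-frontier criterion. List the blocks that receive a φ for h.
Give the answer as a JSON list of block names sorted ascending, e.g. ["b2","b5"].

Answer: ["b5", "b6"]

Analysis:
idom tree: b1←b0 b2←b0 b3←b1 b4←b1 b5←b0 b6←b0
Join-block Dom:
  b1: preds {b0,b3}: {b0} ∩ {b0,b1,b3} = {b0}; idom=b0
  b4: preds {b1,b3}: {b0,b1} ∩ {b0,b1,b3} = {b0,b1}; idom=b1
  b5: preds {b2,b3}: {b0,b2} ∩ {b0,b1,b3} = {b0}; idom=b0
  b6: preds {b1,b4,b5}: {b0,b1} ∩ {b0,b1,b4} ∩ {b0,b5} = {b0}; idom=b0

DF walk-up:
  b1←b0: walk · to b0
  b1←b3: walk b3→b1 to b0
  b4←b1: walk · to b1
  b4←b3: walk b3 to b1
  b5←b2: walk b2 to b0
  b5←b3: walk b3→b1 to b0
  b6←b1: walk b1 to b0
  b6←b4: walk b4→b1 to b0
  b6←b5: walk b5 to b0
  b0: DF=∅
  b1: DF={b1,b5,b6}
  b2: DF={b5}
  b3: DF={b1,b4,b5}
  b4: DF={b6}
  b5: DF={b6}
  b6: DF=∅

φ for h: defs {b0,b2}
  DF⁺ = {b5,b6}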